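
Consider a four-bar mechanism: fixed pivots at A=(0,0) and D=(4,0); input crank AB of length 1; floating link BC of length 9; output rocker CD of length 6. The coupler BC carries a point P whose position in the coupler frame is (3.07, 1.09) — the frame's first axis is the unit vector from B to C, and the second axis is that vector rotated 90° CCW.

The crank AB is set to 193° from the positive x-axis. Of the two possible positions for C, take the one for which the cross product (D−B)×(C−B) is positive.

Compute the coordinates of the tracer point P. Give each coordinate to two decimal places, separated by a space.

0.61 2.62

A=(0,0), D=(4.00,0)
B = A + 1.00·(cos193°, sin193°) = (-0.9744, -0.2250)
|BD| = 4.9795
circle(B,9.00) ∩ circle(D,6.00): a=7.0083, h=5.6466
  candidates: C₊=(5.7717,5.7325) cross=28.117; C₋=(6.2819,-5.5492) cross=-28.117
  mode + wants cross > 0 → take C=(5.7717,5.7325) (cross=28.117)
ex = (C−B)/|BC| = (0.7496,0.6619); ey = (-0.6619,0.7496)
P = B + 3.07·ex + 1.09·ey = (0.6053,2.6242)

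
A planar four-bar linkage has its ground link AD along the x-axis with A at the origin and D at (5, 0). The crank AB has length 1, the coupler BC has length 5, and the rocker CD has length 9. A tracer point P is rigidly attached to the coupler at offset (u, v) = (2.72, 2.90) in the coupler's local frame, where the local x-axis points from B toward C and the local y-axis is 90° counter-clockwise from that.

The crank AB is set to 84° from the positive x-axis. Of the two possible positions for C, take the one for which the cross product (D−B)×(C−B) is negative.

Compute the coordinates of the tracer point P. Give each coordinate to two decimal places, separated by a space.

A=(0,0), D=(5.00,0)
B = A + 1.00·(cos84°, sin84°) = (0.1045, 0.9945)
|BD| = 4.9955
circle(B,5.00) ∩ circle(D,9.00): a=-3.1073, h=3.9172
  candidates: C₊=(-2.1608,5.4519) cross=19.568; C₋=(-3.7205,-2.2256) cross=-19.568
  mode - wants cross < 0 → take C=(-3.7205,-2.2256) (cross=-19.568)
ex = (C−B)/|BC| = (-0.7650,-0.6440); ey = (0.6440,-0.7650)
P = B + 2.72·ex + 2.90·ey = (-0.1086,-2.9757)

-0.11 -2.98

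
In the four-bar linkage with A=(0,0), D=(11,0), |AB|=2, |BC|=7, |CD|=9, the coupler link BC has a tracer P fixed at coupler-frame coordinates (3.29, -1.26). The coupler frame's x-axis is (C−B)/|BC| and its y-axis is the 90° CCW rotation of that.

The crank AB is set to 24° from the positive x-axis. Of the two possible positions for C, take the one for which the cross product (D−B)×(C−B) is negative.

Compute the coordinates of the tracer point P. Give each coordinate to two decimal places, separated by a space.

A=(0,0), D=(11.00,0)
B = A + 2.00·(cos24°, sin24°) = (1.8271, 0.8135)
|BD| = 9.2089
circle(B,7.00) ∩ circle(D,9.00): a=2.8670, h=6.3859
  candidates: C₊=(5.2470,6.9212) cross=58.808; C₋=(4.1188,-5.8008) cross=-58.808
  mode - wants cross < 0 → take C=(4.1188,-5.8008) (cross=-58.808)
ex = (C−B)/|BC| = (0.3274,-0.9449); ey = (0.9449,0.3274)
P = B + 3.29·ex + -1.26·ey = (1.7136,-2.7077)

1.71 -2.71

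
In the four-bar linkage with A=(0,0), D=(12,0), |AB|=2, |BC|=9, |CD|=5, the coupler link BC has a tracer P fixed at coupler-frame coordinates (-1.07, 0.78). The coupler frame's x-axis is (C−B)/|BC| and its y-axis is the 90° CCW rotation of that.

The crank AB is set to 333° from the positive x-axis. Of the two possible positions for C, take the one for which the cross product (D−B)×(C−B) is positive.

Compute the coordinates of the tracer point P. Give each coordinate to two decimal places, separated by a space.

0.46 -0.87

A=(0,0), D=(12.00,0)
B = A + 2.00·(cos333°, sin333°) = (1.7820, -0.9080)
|BD| = 10.2582
circle(B,9.00) ∩ circle(D,5.00): a=7.8586, h=4.3866
  candidates: C₊=(9.2215,4.1569) cross=44.998; C₋=(9.9981,-4.5817) cross=-44.998
  mode + wants cross > 0 → take C=(9.2215,4.1569) (cross=44.998)
ex = (C−B)/|BC| = (0.8266,0.5628); ey = (-0.5628,0.8266)
P = B + -1.07·ex + 0.78·ey = (0.4586,-0.8654)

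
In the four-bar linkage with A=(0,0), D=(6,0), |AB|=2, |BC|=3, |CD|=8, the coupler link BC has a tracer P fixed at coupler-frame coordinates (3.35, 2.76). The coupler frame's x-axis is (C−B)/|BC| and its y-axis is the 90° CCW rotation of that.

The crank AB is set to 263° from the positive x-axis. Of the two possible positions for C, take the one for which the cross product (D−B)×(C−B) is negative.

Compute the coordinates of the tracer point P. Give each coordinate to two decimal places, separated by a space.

2.50 -5.35

A=(0,0), D=(6.00,0)
B = A + 2.00·(cos263°, sin263°) = (-0.2437, -1.9851)
|BD| = 6.5517
circle(B,3.00) ∩ circle(D,8.00): a=-0.9215, h=2.8550
  candidates: C₊=(-1.9870,0.4565) cross=18.705; C₋=(-0.2569,-4.9851) cross=-18.705
  mode - wants cross < 0 → take C=(-0.2569,-4.9851) (cross=-18.705)
ex = (C−B)/|BC| = (-0.0044,-1.0000); ey = (1.0000,-0.0044)
P = B + 3.35·ex + 2.76·ey = (2.5015,-5.3472)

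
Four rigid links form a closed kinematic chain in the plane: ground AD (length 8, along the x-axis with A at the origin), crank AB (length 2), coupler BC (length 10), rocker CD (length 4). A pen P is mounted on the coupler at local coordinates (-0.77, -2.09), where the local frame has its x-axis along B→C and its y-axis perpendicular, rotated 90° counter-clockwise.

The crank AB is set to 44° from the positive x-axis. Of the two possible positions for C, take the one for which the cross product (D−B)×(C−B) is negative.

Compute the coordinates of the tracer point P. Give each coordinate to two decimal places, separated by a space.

A=(0,0), D=(8.00,0)
B = A + 2.00·(cos44°, sin44°) = (1.4387, 1.3893)
|BD| = 6.7068
circle(B,10.00) ∩ circle(D,4.00): a=9.6157, h=2.7456
  candidates: C₊=(11.4146,2.0835) cross=18.414; C₋=(10.2771,-3.2886) cross=-18.414
  mode - wants cross < 0 → take C=(10.2771,-3.2886) (cross=-18.414)
ex = (C−B)/|BC| = (0.8838,-0.4678); ey = (0.4678,0.8838)
P = B + -0.77·ex + -2.09·ey = (-0.2196,-0.0977)

-0.22 -0.10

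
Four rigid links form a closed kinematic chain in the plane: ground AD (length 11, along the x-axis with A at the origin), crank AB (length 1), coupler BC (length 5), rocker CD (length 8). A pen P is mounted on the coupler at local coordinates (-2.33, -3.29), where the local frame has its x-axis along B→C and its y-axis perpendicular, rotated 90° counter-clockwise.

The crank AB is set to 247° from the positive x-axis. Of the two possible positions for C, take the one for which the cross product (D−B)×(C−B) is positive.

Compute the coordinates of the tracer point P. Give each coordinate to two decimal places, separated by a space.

A=(0,0), D=(11.00,0)
B = A + 1.00·(cos247°, sin247°) = (-0.3907, -0.9205)
|BD| = 11.4279
circle(B,5.00) ∩ circle(D,8.00): a=4.0076, h=2.9899
  candidates: C₊=(3.3630,2.3825) cross=34.168; C₋=(3.8447,-3.5779) cross=-34.168
  mode + wants cross > 0 → take C=(3.3630,2.3825) (cross=34.168)
ex = (C−B)/|BC| = (0.7507,0.6606); ey = (-0.6606,0.7507)
P = B + -2.33·ex + -3.29·ey = (0.0334,-4.9296)

0.03 -4.93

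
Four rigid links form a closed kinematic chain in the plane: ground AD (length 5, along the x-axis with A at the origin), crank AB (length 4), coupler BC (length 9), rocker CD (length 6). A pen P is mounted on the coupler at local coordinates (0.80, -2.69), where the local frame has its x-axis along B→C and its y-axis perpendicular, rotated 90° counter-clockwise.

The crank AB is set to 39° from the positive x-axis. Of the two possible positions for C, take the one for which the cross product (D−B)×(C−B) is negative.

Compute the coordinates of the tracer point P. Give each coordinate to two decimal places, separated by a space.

A=(0,0), D=(5.00,0)
B = A + 4.00·(cos39°, sin39°) = (3.1086, 2.5173)
|BD| = 3.1487
circle(B,9.00) ∩ circle(D,6.00): a=8.7202, h=2.2267
  candidates: C₊=(10.1270,-3.1167) cross=7.011; C₋=(6.5666,-5.7919) cross=-7.011
  mode - wants cross < 0 → take C=(6.5666,-5.7919) (cross=-7.011)
ex = (C−B)/|BC| = (0.3842,-0.9232); ey = (0.9232,0.3842)
P = B + 0.80·ex + -2.69·ey = (0.9325,0.7451)

0.93 0.75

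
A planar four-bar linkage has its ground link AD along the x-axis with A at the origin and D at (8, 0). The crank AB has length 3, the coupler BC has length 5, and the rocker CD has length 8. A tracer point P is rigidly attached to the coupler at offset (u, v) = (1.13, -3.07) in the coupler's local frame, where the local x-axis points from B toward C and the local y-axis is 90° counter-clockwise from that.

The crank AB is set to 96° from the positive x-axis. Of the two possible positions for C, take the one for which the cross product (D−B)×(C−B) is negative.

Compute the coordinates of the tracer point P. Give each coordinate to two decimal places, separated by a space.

A=(0,0), D=(8.00,0)
B = A + 3.00·(cos96°, sin96°) = (-0.3136, 2.9836)
|BD| = 8.8327
circle(B,5.00) ∩ circle(D,8.00): a=2.2087, h=4.4857
  candidates: C₊=(3.2805,6.4596) cross=39.621; C₋=(0.2501,-1.9846) cross=-39.621
  mode - wants cross < 0 → take C=(0.2501,-1.9846) (cross=-39.621)
ex = (C−B)/|BC| = (0.1127,-0.9936); ey = (0.9936,0.1127)
P = B + 1.13·ex + -3.07·ey = (-3.2366,1.5147)

-3.24 1.51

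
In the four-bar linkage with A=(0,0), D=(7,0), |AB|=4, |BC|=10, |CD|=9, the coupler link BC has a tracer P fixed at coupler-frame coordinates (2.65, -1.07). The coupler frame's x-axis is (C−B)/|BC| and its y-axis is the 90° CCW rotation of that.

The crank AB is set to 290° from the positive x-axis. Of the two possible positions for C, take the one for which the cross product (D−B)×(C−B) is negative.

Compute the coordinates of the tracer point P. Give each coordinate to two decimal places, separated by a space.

3.22 -5.94

A=(0,0), D=(7.00,0)
B = A + 4.00·(cos290°, sin290°) = (1.3681, -3.7588)
|BD| = 6.7710
circle(B,10.00) ∩ circle(D,9.00): a=4.7886, h=8.7789
  candidates: C₊=(0.4776,6.2015) cross=59.442; C₋=(10.2244,-8.4026) cross=-59.442
  mode - wants cross < 0 → take C=(10.2244,-8.4026) (cross=-59.442)
ex = (C−B)/|BC| = (0.8856,-0.4644); ey = (0.4644,0.8856)
P = B + 2.65·ex + -1.07·ey = (3.2181,-5.9370)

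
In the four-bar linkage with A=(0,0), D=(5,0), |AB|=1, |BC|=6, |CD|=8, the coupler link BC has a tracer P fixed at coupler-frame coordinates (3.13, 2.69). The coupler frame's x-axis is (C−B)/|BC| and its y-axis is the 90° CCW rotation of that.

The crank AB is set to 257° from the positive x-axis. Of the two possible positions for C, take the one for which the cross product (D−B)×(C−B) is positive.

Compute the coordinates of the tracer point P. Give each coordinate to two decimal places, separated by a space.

-3.43 1.62

A=(0,0), D=(5.00,0)
B = A + 1.00·(cos257°, sin257°) = (-0.2250, -0.9744)
|BD| = 5.3150
circle(B,6.00) ∩ circle(D,8.00): a=0.0235, h=6.0000
  candidates: C₊=(-1.3018,4.9282) cross=31.890; C₋=(0.8981,-6.8683) cross=-31.890
  mode + wants cross > 0 → take C=(-1.3018,4.9282) (cross=31.890)
ex = (C−B)/|BC| = (-0.1795,0.9838); ey = (-0.9838,-0.1795)
P = B + 3.13·ex + 2.69·ey = (-3.4330,1.6220)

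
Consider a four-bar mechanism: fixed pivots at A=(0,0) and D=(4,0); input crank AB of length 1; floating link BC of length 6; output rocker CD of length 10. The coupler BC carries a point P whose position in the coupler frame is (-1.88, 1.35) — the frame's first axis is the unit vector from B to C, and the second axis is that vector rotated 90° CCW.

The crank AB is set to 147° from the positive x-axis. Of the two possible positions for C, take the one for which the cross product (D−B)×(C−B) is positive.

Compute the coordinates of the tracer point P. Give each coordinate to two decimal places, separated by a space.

A=(0,0), D=(4.00,0)
B = A + 1.00·(cos147°, sin147°) = (-0.8387, 0.5446)
|BD| = 4.8692
circle(B,6.00) ∩ circle(D,10.00): a=-4.1373, h=4.3455
  candidates: C₊=(-4.4639,5.3256) cross=21.159; C₋=(-5.4360,-3.3108) cross=-21.159
  mode + wants cross > 0 → take C=(-4.4639,5.3256) (cross=21.159)
ex = (C−B)/|BC| = (-0.6042,0.7968); ey = (-0.7968,-0.6042)
P = B + -1.88·ex + 1.35·ey = (-0.7785,-1.7691)

-0.78 -1.77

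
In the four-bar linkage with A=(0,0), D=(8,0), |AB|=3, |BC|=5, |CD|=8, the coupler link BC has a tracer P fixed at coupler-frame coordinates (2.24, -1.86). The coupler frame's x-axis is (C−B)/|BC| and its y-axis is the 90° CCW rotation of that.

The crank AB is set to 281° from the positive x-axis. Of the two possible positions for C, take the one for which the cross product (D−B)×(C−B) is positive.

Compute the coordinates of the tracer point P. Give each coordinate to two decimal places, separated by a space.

A=(0,0), D=(8.00,0)
B = A + 3.00·(cos281°, sin281°) = (0.5724, -2.9449)
|BD| = 7.9901
circle(B,5.00) ∩ circle(D,8.00): a=1.5545, h=4.7522
  candidates: C₊=(0.2660,2.0457) cross=37.970; C₋=(3.7690,-6.7896) cross=-37.970
  mode + wants cross > 0 → take C=(0.2660,2.0457) (cross=37.970)
ex = (C−B)/|BC| = (-0.0613,0.9981); ey = (-0.9981,-0.0613)
P = B + 2.24·ex + -1.86·ey = (2.2916,-0.5951)

2.29 -0.60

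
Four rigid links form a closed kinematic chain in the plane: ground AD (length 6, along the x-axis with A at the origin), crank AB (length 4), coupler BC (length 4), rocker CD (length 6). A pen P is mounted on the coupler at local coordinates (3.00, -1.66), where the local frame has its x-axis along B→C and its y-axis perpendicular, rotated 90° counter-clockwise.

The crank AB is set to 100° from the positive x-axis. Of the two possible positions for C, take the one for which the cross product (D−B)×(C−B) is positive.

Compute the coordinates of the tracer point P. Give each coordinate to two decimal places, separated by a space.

2.68 3.35

A=(0,0), D=(6.00,0)
B = A + 4.00·(cos100°, sin100°) = (-0.6946, 3.9392)
|BD| = 7.7676
circle(B,4.00) ∩ circle(D,6.00): a=2.5964, h=3.0428
  candidates: C₊=(3.0863,5.2450) cross=23.635; C₋=(-0.0000,0.0000) cross=-23.635
  mode + wants cross > 0 → take C=(3.0863,5.2450) (cross=23.635)
ex = (C−B)/|BC| = (0.9452,0.3264); ey = (-0.3264,0.9452)
P = B + 3.00·ex + -1.66·ey = (2.6830,3.3495)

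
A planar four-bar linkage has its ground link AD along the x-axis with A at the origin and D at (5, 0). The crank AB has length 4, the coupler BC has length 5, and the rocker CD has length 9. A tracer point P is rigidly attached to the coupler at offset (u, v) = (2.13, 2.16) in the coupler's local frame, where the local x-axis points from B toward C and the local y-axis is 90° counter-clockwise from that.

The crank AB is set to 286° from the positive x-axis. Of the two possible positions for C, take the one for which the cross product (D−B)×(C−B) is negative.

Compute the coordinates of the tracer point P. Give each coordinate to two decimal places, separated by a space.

A=(0,0), D=(5.00,0)
B = A + 4.00·(cos286°, sin286°) = (1.1025, -3.8450)
|BD| = 5.4749
circle(B,5.00) ∩ circle(D,9.00): a=-2.3768, h=4.3990
  candidates: C₊=(-3.6788,-2.3828) cross=24.084; C₋=(2.5000,-8.6458) cross=-24.084
  mode - wants cross < 0 → take C=(2.5000,-8.6458) (cross=-24.084)
ex = (C−B)/|BC| = (0.2795,-0.9602); ey = (0.9602,0.2795)
P = B + 2.13·ex + 2.16·ey = (3.7718,-5.2865)

3.77 -5.29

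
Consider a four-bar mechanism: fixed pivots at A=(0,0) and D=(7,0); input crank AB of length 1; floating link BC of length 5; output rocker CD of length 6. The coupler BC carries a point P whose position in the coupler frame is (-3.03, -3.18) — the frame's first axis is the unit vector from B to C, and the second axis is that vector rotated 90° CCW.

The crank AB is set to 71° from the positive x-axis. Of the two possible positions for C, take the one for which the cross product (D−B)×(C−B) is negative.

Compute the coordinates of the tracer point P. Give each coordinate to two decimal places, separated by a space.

-3.78 2.52

A=(0,0), D=(7.00,0)
B = A + 1.00·(cos71°, sin71°) = (0.3256, 0.9455)
|BD| = 6.7411
circle(B,5.00) ∩ circle(D,6.00): a=2.5546, h=4.2981
  candidates: C₊=(3.4578,4.8428) cross=28.974; C₋=(2.2521,-3.6684) cross=-28.974
  mode - wants cross < 0 → take C=(2.2521,-3.6684) (cross=-28.974)
ex = (C−B)/|BC| = (0.3853,-0.9228); ey = (0.9228,0.3853)
P = B + -3.03·ex + -3.18·ey = (-3.7764,2.5163)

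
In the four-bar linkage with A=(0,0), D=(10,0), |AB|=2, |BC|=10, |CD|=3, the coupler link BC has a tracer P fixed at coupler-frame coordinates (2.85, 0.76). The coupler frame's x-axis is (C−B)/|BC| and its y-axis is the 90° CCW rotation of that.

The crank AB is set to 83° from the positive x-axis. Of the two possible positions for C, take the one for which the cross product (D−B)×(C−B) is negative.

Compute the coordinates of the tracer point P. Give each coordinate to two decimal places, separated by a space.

A=(0,0), D=(10.00,0)
B = A + 2.00·(cos83°, sin83°) = (0.2437, 1.9851)
|BD| = 9.9562
circle(B,10.00) ∩ circle(D,3.00): a=9.5481, h=2.9721
  candidates: C₊=(10.1927,2.9938) cross=29.591; C₋=(9.0076,-2.8311) cross=-29.591
  mode - wants cross < 0 → take C=(9.0076,-2.8311) (cross=-29.591)
ex = (C−B)/|BC| = (0.8764,-0.4816); ey = (0.4816,0.8764)
P = B + 2.85·ex + 0.76·ey = (3.1075,1.2785)

3.11 1.28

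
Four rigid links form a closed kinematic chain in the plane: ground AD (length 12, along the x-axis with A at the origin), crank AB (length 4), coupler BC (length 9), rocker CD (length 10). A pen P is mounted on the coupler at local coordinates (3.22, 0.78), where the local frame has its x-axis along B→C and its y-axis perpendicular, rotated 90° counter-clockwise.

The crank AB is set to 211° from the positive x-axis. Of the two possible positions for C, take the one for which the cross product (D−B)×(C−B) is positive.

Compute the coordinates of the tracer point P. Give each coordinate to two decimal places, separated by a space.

A=(0,0), D=(12.00,0)
B = A + 4.00·(cos211°, sin211°) = (-3.4287, -2.0602)
|BD| = 15.5656
circle(B,9.00) ∩ circle(D,10.00): a=7.1725, h=5.4365
  candidates: C₊=(2.9612,4.2778) cross=84.622; C₋=(4.4003,-6.4995) cross=-84.622
  mode + wants cross > 0 → take C=(2.9612,4.2778) (cross=84.622)
ex = (C−B)/|BC| = (0.7100,0.7042); ey = (-0.7042,0.7100)
P = B + 3.22·ex + 0.78·ey = (-1.6918,0.7612)

-1.69 0.76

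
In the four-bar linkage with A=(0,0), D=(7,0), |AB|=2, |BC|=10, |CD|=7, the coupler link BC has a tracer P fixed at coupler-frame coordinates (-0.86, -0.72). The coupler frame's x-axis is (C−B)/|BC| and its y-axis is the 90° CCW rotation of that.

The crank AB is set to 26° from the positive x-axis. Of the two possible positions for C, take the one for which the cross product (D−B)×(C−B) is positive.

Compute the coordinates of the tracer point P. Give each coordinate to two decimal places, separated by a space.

A=(0,0), D=(7.00,0)
B = A + 2.00·(cos26°, sin26°) = (1.7976, 0.8767)
|BD| = 5.2758
circle(B,10.00) ∩ circle(D,7.00): a=7.4713, h=6.6468
  candidates: C₊=(10.2696,6.1895) cross=35.067; C₋=(8.0604,-6.9192) cross=-35.067
  mode + wants cross > 0 → take C=(10.2696,6.1895) (cross=35.067)
ex = (C−B)/|BC| = (0.8472,0.5313); ey = (-0.5313,0.8472)
P = B + -0.86·ex + -0.72·ey = (1.4515,-0.1901)

1.45 -0.19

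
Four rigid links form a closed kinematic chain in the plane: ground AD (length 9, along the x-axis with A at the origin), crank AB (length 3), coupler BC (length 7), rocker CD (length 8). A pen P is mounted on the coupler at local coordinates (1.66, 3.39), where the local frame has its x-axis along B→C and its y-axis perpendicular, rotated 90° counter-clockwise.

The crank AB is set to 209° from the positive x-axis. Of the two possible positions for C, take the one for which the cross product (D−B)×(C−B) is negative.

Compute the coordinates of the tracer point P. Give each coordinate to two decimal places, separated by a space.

0.67 0.39

A=(0,0), D=(9.00,0)
B = A + 3.00·(cos209°, sin209°) = (-2.6239, -1.4544)
|BD| = 11.7145
circle(B,7.00) ∩ circle(D,8.00): a=5.2170, h=4.6672
  candidates: C₊=(1.9733,3.8244) cross=54.674; C₋=(3.1323,-5.4378) cross=-54.674
  mode - wants cross < 0 → take C=(3.1323,-5.4378) (cross=-54.674)
ex = (C−B)/|BC| = (0.8223,-0.5691); ey = (0.5691,0.8223)
P = B + 1.66·ex + 3.39·ey = (0.6702,0.3885)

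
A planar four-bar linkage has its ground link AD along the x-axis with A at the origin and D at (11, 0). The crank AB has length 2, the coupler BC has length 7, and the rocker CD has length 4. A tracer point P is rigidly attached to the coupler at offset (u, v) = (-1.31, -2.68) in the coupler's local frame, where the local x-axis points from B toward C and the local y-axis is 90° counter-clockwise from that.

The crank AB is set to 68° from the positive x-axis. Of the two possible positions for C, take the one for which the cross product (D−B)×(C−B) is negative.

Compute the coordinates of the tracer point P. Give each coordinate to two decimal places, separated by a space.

-1.55 -0.05

A=(0,0), D=(11.00,0)
B = A + 2.00·(cos68°, sin68°) = (0.7492, 1.8544)
|BD| = 10.4172
circle(B,7.00) ∩ circle(D,4.00): a=6.7925, h=1.6917
  candidates: C₊=(7.7344,2.3099) cross=17.623; C₋=(7.1321,-1.0195) cross=-17.623
  mode - wants cross < 0 → take C=(7.1321,-1.0195) (cross=-17.623)
ex = (C−B)/|BC| = (0.9118,-0.4105); ey = (0.4105,0.9118)
P = B + -1.31·ex + -2.68·ey = (-1.5456,-0.0515)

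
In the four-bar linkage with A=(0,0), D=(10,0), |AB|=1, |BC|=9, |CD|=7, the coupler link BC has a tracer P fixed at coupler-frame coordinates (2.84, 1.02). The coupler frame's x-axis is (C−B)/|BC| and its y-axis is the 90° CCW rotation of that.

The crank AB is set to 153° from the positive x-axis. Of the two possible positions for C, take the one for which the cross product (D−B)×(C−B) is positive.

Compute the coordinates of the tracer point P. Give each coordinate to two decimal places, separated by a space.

A=(0,0), D=(10.00,0)
B = A + 1.00·(cos153°, sin153°) = (-0.8910, 0.4540)
|BD| = 10.9005
circle(B,9.00) ∩ circle(D,7.00): a=6.9181, h=5.7568
  candidates: C₊=(6.2608,5.9176) cross=62.752; C₋=(5.7813,-5.5859) cross=-62.752
  mode + wants cross > 0 → take C=(6.2608,5.9176) (cross=62.752)
ex = (C−B)/|BC| = (0.7946,0.6071); ey = (-0.6071,0.7946)
P = B + 2.84·ex + 1.02·ey = (0.7466,2.9886)

0.75 2.99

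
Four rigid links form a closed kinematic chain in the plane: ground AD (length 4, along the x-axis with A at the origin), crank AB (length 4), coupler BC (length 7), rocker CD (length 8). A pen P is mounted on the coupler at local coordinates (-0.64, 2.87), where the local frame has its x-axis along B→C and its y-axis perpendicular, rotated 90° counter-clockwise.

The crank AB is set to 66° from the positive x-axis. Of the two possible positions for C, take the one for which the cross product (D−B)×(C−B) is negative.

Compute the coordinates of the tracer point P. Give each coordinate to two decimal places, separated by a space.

A=(0,0), D=(4.00,0)
B = A + 4.00·(cos66°, sin66°) = (1.6269, 3.6542)
|BD| = 4.3571
circle(B,7.00) ∩ circle(D,8.00): a=0.4572, h=6.9851
  candidates: C₊=(7.7341,7.0750) cross=30.435; C₋=(-3.9822,-0.5336) cross=-30.435
  mode - wants cross < 0 → take C=(-3.9822,-0.5336) (cross=-30.435)
ex = (C−B)/|BC| = (-0.8013,-0.5983); ey = (0.5983,-0.8013)
P = B + -0.64·ex + 2.87·ey = (3.8568,1.7373)

3.86 1.74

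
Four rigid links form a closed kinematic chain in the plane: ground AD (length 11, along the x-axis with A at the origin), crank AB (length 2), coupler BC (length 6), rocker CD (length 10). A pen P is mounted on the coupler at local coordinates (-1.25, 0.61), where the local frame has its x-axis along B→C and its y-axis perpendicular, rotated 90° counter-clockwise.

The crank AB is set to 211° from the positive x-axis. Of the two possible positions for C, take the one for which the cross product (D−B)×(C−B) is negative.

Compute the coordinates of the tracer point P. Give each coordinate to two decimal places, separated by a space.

A=(0,0), D=(11.00,0)
B = A + 2.00·(cos211°, sin211°) = (-1.7143, -1.0301)
|BD| = 12.7560
circle(B,6.00) ∩ circle(D,10.00): a=3.8694, h=4.5856
  candidates: C₊=(1.7721,3.8530) cross=58.494; C₋=(2.5127,-5.2883) cross=-58.494
  mode - wants cross < 0 → take C=(2.5127,-5.2883) (cross=-58.494)
ex = (C−B)/|BC| = (0.7045,-0.7097); ey = (0.7097,0.7045)
P = B + -1.25·ex + 0.61·ey = (-2.1621,0.2868)

-2.16 0.29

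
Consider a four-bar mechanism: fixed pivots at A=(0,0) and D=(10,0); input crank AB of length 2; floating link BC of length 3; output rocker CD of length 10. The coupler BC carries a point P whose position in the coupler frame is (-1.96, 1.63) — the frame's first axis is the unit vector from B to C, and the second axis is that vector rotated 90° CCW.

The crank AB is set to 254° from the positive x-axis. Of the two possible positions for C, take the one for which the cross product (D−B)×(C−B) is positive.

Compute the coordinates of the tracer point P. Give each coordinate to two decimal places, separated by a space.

-2.54 -3.51

A=(0,0), D=(10.00,0)
B = A + 2.00·(cos254°, sin254°) = (-0.5513, -1.9225)
|BD| = 10.7250
circle(B,3.00) ∩ circle(D,10.00): a=1.1201, h=2.7831
  candidates: C₊=(0.0518,1.0162) cross=29.848; C₋=(1.0495,-4.4597) cross=-29.848
  mode + wants cross > 0 → take C=(0.0518,1.0162) (cross=29.848)
ex = (C−B)/|BC| = (0.2010,0.9796); ey = (-0.9796,0.2010)
P = B + -1.96·ex + 1.63·ey = (-2.5420,-3.5149)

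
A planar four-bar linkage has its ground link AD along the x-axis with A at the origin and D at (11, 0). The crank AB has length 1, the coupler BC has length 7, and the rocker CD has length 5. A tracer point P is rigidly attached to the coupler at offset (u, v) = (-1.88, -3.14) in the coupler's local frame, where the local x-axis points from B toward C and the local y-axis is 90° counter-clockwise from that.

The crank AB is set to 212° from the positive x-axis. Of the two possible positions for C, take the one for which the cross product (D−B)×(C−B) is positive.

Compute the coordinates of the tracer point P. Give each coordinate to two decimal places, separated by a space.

-2.16 -3.95

A=(0,0), D=(11.00,0)
B = A + 1.00·(cos212°, sin212°) = (-0.8480, -0.5299)
|BD| = 11.8599
circle(B,7.00) ∩ circle(D,5.00): a=6.9418, h=0.9011
  candidates: C₊=(6.0465,0.6804) cross=10.687; C₋=(6.1270,-1.1199) cross=-10.687
  mode + wants cross > 0 → take C=(6.0465,0.6804) (cross=10.687)
ex = (C−B)/|BC| = (0.9849,0.1729); ey = (-0.1729,0.9849)
P = B + -1.88·ex + -3.14·ey = (-2.1568,-3.9477)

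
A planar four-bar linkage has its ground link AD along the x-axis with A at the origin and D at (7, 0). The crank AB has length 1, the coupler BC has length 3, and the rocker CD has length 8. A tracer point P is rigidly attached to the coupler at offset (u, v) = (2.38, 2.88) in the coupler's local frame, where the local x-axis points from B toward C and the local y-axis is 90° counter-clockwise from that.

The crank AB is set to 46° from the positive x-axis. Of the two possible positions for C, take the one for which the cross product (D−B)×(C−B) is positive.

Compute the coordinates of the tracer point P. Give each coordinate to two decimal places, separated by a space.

-2.74 2.20

A=(0,0), D=(7.00,0)
B = A + 1.00·(cos46°, sin46°) = (0.6947, 0.7193)
|BD| = 6.3462
circle(B,3.00) ∩ circle(D,8.00): a=-1.1602, h=2.7666
  candidates: C₊=(-0.1444,3.5996) cross=17.557; C₋=(-0.7716,-1.8979) cross=-17.557
  mode + wants cross > 0 → take C=(-0.1444,3.5996) (cross=17.557)
ex = (C−B)/|BC| = (-0.2797,0.9601); ey = (-0.9601,-0.2797)
P = B + 2.38·ex + 2.88·ey = (-2.7361,2.1988)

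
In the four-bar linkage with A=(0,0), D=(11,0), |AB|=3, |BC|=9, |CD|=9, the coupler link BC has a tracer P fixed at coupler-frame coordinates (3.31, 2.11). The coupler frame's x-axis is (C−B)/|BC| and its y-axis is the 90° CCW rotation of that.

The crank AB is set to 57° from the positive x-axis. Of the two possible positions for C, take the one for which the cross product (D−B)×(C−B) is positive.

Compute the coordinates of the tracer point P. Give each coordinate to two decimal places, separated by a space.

A=(0,0), D=(11.00,0)
B = A + 3.00·(cos57°, sin57°) = (1.6339, 2.5160)
|BD| = 9.6981
circle(B,9.00) ∩ circle(D,9.00): a=4.8491, h=7.5820
  candidates: C₊=(8.2840,8.5804) cross=73.531; C₋=(4.3499,-6.0644) cross=-73.531
  mode + wants cross > 0 → take C=(8.2840,8.5804) (cross=73.531)
ex = (C−B)/|BC| = (0.7389,0.6738); ey = (-0.6738,0.7389)
P = B + 3.31·ex + 2.11·ey = (2.6579,6.3054)

2.66 6.31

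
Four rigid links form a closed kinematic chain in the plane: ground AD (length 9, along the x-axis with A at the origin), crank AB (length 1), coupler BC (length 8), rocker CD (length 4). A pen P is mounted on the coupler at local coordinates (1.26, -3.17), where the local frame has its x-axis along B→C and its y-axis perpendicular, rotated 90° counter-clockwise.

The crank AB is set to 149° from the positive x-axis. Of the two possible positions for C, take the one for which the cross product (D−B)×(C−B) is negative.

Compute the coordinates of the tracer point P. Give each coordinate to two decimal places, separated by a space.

A=(0,0), D=(9.00,0)
B = A + 1.00·(cos149°, sin149°) = (-0.8572, 0.5150)
|BD| = 9.8706
circle(B,8.00) ∩ circle(D,4.00): a=7.3668, h=3.1194
  candidates: C₊=(6.6623,3.2458) cross=30.791; C₋=(6.3368,-2.9845) cross=-30.791
  mode - wants cross < 0 → take C=(6.3368,-2.9845) (cross=-30.791)
ex = (C−B)/|BC| = (0.8992,-0.4374); ey = (0.4374,0.8992)
P = B + 1.26·ex + -3.17·ey = (-1.1108,-2.8867)

-1.11 -2.89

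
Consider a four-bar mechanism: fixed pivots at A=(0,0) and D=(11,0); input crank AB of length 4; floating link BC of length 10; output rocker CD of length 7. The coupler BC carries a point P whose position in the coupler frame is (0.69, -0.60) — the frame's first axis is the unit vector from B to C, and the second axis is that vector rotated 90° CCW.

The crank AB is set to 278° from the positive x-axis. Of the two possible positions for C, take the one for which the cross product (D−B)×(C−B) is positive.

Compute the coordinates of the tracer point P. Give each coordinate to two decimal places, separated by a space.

1.43 -3.68

A=(0,0), D=(11.00,0)
B = A + 4.00·(cos278°, sin278°) = (0.5567, -3.9611)
|BD| = 11.1693
circle(B,10.00) ∩ circle(D,7.00): a=7.8677, h=6.1725
  candidates: C₊=(5.7240,4.6004) cross=68.942; C₋=(10.1020,-6.9422) cross=-68.942
  mode + wants cross > 0 → take C=(5.7240,4.6004) (cross=68.942)
ex = (C−B)/|BC| = (0.5167,0.8561); ey = (-0.8561,0.5167)
P = B + 0.69·ex + -0.60·ey = (1.4269,-3.6804)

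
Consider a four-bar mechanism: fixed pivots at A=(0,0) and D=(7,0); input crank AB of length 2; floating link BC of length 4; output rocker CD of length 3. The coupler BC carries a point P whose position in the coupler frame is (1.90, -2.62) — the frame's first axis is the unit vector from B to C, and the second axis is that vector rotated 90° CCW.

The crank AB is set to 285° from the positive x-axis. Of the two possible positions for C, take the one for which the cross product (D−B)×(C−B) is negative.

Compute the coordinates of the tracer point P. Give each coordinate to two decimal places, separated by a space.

2.58 -4.42

A=(0,0), D=(7.00,0)
B = A + 2.00·(cos285°, sin285°) = (0.5176, -1.9319)
|BD| = 6.7641
circle(B,4.00) ∩ circle(D,3.00): a=3.8995, h=0.8911
  candidates: C₊=(4.0002,0.0358) cross=6.027; C₋=(4.5092,-1.6721) cross=-6.027
  mode - wants cross < 0 → take C=(4.5092,-1.6721) (cross=-6.027)
ex = (C−B)/|BC| = (0.9979,0.0649); ey = (-0.0649,0.9979)
P = B + 1.90·ex + -2.62·ey = (2.5838,-4.4229)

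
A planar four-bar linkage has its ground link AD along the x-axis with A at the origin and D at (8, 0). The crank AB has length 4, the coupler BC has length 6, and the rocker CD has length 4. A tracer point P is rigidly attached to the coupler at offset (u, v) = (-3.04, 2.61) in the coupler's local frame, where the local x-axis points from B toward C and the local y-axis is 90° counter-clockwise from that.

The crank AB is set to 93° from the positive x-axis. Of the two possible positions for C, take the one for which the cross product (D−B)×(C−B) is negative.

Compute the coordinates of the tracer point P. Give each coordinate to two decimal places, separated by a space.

-0.49 7.99

A=(0,0), D=(8.00,0)
B = A + 4.00·(cos93°, sin93°) = (-0.2093, 3.9945)
|BD| = 9.1296
circle(B,6.00) ∩ circle(D,4.00): a=5.6601, h=1.9907
  candidates: C₊=(5.7513,3.3080) cross=18.174; C₋=(4.0093,-0.2720) cross=-18.174
  mode - wants cross < 0 → take C=(4.0093,-0.2720) (cross=-18.174)
ex = (C−B)/|BC| = (0.7031,-0.7111); ey = (0.7111,0.7031)
P = B + -3.04·ex + 2.61·ey = (-0.4908,7.9913)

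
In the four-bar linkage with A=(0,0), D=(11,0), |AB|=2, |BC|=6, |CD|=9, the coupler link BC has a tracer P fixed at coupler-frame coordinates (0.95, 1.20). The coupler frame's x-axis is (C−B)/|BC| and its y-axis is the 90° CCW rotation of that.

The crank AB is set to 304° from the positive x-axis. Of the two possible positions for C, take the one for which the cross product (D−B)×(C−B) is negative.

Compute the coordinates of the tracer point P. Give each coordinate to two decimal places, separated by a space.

A=(0,0), D=(11.00,0)
B = A + 2.00·(cos304°, sin304°) = (1.1184, -1.6581)
|BD| = 10.0198
circle(B,6.00) ∩ circle(D,9.00): a=2.7643, h=5.3253
  candidates: C₊=(2.9634,4.0512) cross=53.358; C₋=(4.7258,-6.4525) cross=-53.358
  mode - wants cross < 0 → take C=(4.7258,-6.4525) (cross=-53.358)
ex = (C−B)/|BC| = (0.6012,-0.7991); ey = (0.7991,0.6012)
P = B + 0.95·ex + 1.20·ey = (2.6484,-1.6957)

2.65 -1.70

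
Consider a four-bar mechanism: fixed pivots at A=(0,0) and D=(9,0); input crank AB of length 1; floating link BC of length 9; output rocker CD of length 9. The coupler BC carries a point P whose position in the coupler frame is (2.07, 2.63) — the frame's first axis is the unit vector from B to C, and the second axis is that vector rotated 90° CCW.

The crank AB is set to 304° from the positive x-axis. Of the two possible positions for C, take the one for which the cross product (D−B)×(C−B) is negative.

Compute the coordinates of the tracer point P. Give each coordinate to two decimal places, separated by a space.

A=(0,0), D=(9.00,0)
B = A + 1.00·(cos304°, sin304°) = (0.5592, -0.8290)
|BD| = 8.4814
circle(B,9.00) ∩ circle(D,9.00): a=4.2407, h=7.9383
  candidates: C₊=(4.0036,7.4858) cross=67.328; C₋=(5.5555,-8.3148) cross=-67.328
  mode - wants cross < 0 → take C=(5.5555,-8.3148) (cross=-67.328)
ex = (C−B)/|BC| = (0.5552,-0.8318); ey = (0.8318,0.5552)
P = B + 2.07·ex + 2.63·ey = (3.8959,-1.0907)

3.90 -1.09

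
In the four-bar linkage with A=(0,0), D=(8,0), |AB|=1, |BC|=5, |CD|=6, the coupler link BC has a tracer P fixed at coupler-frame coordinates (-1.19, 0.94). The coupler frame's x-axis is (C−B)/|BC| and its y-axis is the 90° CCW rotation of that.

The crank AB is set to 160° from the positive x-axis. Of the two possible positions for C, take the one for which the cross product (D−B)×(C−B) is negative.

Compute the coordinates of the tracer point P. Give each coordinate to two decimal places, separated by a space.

A=(0,0), D=(8.00,0)
B = A + 1.00·(cos160°, sin160°) = (-0.9397, 0.3420)
|BD| = 8.9462
circle(B,5.00) ∩ circle(D,6.00): a=3.8583, h=3.1801
  candidates: C₊=(3.0374,3.3723) cross=28.450; C₋=(2.7942,-2.9833) cross=-28.450
  mode - wants cross < 0 → take C=(2.7942,-2.9833) (cross=-28.450)
ex = (C−B)/|BC| = (0.7468,-0.6651); ey = (0.6651,0.7468)
P = B + -1.19·ex + 0.94·ey = (-1.2032,1.8354)

-1.20 1.84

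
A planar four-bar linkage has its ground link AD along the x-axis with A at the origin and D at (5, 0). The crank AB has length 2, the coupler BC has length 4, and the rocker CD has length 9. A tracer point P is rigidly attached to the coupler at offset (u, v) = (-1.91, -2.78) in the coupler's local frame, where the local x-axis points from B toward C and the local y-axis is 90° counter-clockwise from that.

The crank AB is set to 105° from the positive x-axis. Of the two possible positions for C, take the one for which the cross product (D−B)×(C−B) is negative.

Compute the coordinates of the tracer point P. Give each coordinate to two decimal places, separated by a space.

-0.22 5.29

A=(0,0), D=(5.00,0)
B = A + 2.00·(cos105°, sin105°) = (-0.5176, 1.9319)
|BD| = 5.8461
circle(B,4.00) ∩ circle(D,9.00): a=-2.6363, h=3.0083
  candidates: C₊=(-2.0117,5.6423) cross=17.587; C₋=(-3.9999,-0.0363) cross=-17.587
  mode - wants cross < 0 → take C=(-3.9999,-0.0363) (cross=-17.587)
ex = (C−B)/|BC| = (-0.8706,-0.4920); ey = (0.4920,-0.8706)
P = B + -1.91·ex + -2.78·ey = (-0.2227,5.2918)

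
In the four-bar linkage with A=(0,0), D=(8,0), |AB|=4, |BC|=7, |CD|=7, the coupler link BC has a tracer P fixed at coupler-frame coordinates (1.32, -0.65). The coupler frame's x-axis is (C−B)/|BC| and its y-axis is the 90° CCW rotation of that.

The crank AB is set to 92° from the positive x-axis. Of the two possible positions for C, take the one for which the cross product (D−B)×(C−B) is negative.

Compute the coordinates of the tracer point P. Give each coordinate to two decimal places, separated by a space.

A=(0,0), D=(8.00,0)
B = A + 4.00·(cos92°, sin92°) = (-0.1396, 3.9976)
|BD| = 9.0683
circle(B,7.00) ∩ circle(D,7.00): a=4.5341, h=5.3331
  candidates: C₊=(6.2812,6.7857) cross=48.362; C₋=(1.5792,-2.7881) cross=-48.362
  mode - wants cross < 0 → take C=(1.5792,-2.7881) (cross=-48.362)
ex = (C−B)/|BC| = (0.2455,-0.9694); ey = (0.9694,0.2455)
P = B + 1.32·ex + -0.65·ey = (-0.4456,2.5584)

-0.45 2.56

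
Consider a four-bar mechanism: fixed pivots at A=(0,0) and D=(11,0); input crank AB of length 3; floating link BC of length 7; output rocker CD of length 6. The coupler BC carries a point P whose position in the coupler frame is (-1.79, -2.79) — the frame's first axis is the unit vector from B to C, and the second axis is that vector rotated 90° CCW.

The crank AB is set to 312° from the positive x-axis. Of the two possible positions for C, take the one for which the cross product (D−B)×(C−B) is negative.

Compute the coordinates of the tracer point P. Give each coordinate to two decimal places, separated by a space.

-0.84 -3.93

A=(0,0), D=(11.00,0)
B = A + 3.00·(cos312°, sin312°) = (2.0074, -2.2294)
|BD| = 9.2648
circle(B,7.00) ∩ circle(D,6.00): a=5.3340, h=4.5330
  candidates: C₊=(6.0939,3.4539) cross=41.998; C₋=(8.2755,-5.3457) cross=-41.998
  mode - wants cross < 0 → take C=(8.2755,-5.3457) (cross=-41.998)
ex = (C−B)/|BC| = (0.8954,-0.4452); ey = (0.4452,0.8954)
P = B + -1.79·ex + -2.79·ey = (-0.8375,-3.9308)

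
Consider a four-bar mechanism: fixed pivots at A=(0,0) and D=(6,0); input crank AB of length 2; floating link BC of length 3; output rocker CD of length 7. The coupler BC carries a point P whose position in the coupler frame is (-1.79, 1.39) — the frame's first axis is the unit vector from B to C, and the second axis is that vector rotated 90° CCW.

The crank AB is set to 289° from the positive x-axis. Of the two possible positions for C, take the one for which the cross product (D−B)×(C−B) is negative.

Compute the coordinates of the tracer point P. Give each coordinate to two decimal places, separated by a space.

A=(0,0), D=(6.00,0)
B = A + 2.00·(cos289°, sin289°) = (0.6511, -1.8910)
|BD| = 5.6733
circle(B,3.00) ∩ circle(D,7.00): a=-0.6886, h=2.9199
  candidates: C₊=(-0.9714,0.6323) cross=16.565; C₋=(0.9752,-4.8735) cross=-16.565
  mode - wants cross < 0 → take C=(0.9752,-4.8735) (cross=-16.565)
ex = (C−B)/|BC| = (0.1080,-0.9942); ey = (0.9942,0.1080)
P = B + -1.79·ex + 1.39·ey = (1.8397,0.0386)

1.84 0.04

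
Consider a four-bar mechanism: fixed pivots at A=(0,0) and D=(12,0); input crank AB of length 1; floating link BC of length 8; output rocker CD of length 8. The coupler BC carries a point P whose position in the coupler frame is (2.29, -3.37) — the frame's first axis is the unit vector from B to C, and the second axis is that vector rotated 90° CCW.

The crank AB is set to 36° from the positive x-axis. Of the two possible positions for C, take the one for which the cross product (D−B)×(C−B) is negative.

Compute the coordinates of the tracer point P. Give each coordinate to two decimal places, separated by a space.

-0.20 -3.36

A=(0,0), D=(12.00,0)
B = A + 1.00·(cos36°, sin36°) = (0.8090, 0.5878)
|BD| = 11.2064
circle(B,8.00) ∩ circle(D,8.00): a=5.6032, h=5.7100
  candidates: C₊=(6.7040,5.9960) cross=63.989; C₋=(6.1050,-5.4082) cross=-63.989
  mode - wants cross < 0 → take C=(6.1050,-5.4082) (cross=-63.989)
ex = (C−B)/|BC| = (0.6620,-0.7495); ey = (0.7495,0.6620)
P = B + 2.29·ex + -3.37·ey = (-0.2008,-3.3595)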